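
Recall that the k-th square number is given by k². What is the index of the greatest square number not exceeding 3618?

60

Solve n² ≤ 3618 for integer n.
n = 60 gives 3600 ≤ 3618, while n = 61 gives 3721 > 3618; so the answer is index 60.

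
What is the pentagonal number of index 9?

117

9·(3·9 − 1)/2 = 9·26/2 = 9·13 = 117.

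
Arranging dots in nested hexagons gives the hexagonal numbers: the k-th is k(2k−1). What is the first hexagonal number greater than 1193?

Solve n(2n−1) > 1193 for integer n.
The largest n with value ≤ 1193 is 24 (since 1128 ≤ 1193 < 1225), so the first above is n = 25, value 1225.

1225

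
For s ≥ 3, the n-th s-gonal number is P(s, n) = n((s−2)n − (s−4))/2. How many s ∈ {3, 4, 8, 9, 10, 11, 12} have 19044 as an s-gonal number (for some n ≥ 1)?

1

s = 3: P(3, 194) = 18915 and P(3, 195) = 19110; 19044 is not s-gonal.
s = 4: P(4, 138) = 19044. ✓
s = 8: P(8, 80) = 19040 and P(8, 81) = 19521; 19044 is not s-gonal.
s = 9: P(9, 74) = 18981 and P(9, 75) = 19500; 19044 is not s-gonal.
s = 10: P(10, 69) = 18837 and P(10, 70) = 19390; 19044 is not s-gonal.
s = 11: P(11, 65) = 18785 and P(11, 66) = 19371; 19044 is not s-gonal.
s = 12: P(12, 62) = 18972 and P(12, 63) = 19593; 19044 is not s-gonal.
Hits: s ∈ {4} → 1.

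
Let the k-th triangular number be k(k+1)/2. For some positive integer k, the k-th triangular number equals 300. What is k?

Set n(n+1)/2 = 300, giving n² + n − 600 = 0.
The discriminant is 1 + 8·300 = 2401, and √2401 = 49.
So n = (-1 + 49) / 2 = 48/2 = 24.

24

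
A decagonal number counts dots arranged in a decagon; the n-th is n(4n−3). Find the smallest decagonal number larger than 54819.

Solve n(4n−3) > 54819 for integer n.
The largest n with value ≤ 54819 is 117 (since 54405 ≤ 54819 < 55342), so the first above is n = 118, value 55342.

55342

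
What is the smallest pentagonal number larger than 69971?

Solve n(3n−1)/2 > 69971 for integer n.
The largest n with value ≤ 69971 is 216 (since 69876 ≤ 69971 < 70525), so the first above is n = 217, value 70525.

70525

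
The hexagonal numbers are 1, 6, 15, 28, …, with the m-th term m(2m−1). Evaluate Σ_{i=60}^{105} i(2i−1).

638595

Σ i(2i−1) = 2Σi² − Σi over i = 60..105.
Σi = 5565 − 1770 = 3795 and Σi² = 391405 − 70210 = 321195.
2·321195 − 1·3795 = 638595.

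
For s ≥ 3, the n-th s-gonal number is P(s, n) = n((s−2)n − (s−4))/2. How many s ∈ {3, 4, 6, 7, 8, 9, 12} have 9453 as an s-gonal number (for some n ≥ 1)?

2

s = 3: P(3, 137) = 9453. ✓
s = 4: P(4, 97) = 9409 and P(4, 98) = 9604; 9453 is not s-gonal.
s = 6: P(6, 69) = 9453. ✓
s = 7: P(7, 61) = 9211 and P(7, 62) = 9517; 9453 is not s-gonal.
s = 8: P(8, 56) = 9296 and P(8, 57) = 9633; 9453 is not s-gonal.
s = 9: P(9, 52) = 9334 and P(9, 53) = 9699; 9453 is not s-gonal.
s = 12: P(12, 43) = 9073 and P(12, 44) = 9504; 9453 is not s-gonal.
Hits: s ∈ {3, 6} → 2.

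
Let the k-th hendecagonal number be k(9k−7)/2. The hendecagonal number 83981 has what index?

137

Set n(9n−7)/2 = 83981, giving 9n² − 7n − 167962 = 0.
The discriminant is 49 + 72·83981 = 6046681, and √6046681 = 2459.
So n = (7 + 2459) / 18 = 2466/18 = 137.
Check: 137·(9·137 − 7)/2 = 83981. ✓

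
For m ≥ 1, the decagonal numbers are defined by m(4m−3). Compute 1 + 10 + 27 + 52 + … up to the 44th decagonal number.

114510

Σ i(4i−3) = 4Σi² − 3Σi over i = 1..44.
Σi = 990 and Σi² = 29370.
4·29370 − 3·990 = 114510.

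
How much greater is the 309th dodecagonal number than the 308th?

3081

Consecutive dodecagonal numbers differ by 10n − 9: here 10·309 − 9 = 3081.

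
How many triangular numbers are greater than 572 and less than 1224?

The n-th triangular number is n(n+1)/2.
Smallest index with value > 572: n = 34 (giving 595).
Largest index with value < 1224: n = 48 (giving 1176).
Indices 34 through 48: 15 terms.

15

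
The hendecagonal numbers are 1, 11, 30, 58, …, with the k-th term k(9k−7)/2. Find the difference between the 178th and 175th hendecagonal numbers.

4755

178·(9·178 − 7)/2 = 141955 and 175·(9·175 − 7)/2 = 137200.
Difference: 141955 − 137200 = 4755.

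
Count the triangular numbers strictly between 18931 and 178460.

402

The n-th triangular number is n(n+1)/2.
Smallest index with value > 18931: n = 195 (giving 19110).
Largest index with value < 178460: n = 596 (giving 177906).
Indices 195 through 596: 402 terms.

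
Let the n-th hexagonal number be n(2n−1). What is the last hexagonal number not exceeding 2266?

Solve n(2n−1) ≤ 2266 for integer n.
n = 33 gives 2145 ≤ 2266, while n = 34 gives 2278 > 2266; so the answer is 2145.

2145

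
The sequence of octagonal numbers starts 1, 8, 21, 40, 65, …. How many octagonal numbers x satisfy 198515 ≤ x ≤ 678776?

The n-th octagonal number is n(3n−2).
Smallest index with value ≥ 198515: n = 258 (giving 199176).
Largest index with value ≤ 678776: n = 476 (giving 678776).
Indices 258 through 476: 219 terms.

219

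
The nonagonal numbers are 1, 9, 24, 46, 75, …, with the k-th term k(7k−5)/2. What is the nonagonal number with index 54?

The 54th nonagonal number is n(7n−5)/2 with n = 54.
54·(7·54 − 5)/2 = 54·373/2 = 10071.

10071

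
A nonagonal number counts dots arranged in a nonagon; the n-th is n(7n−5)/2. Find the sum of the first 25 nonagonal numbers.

18525

Σ i(7i−5)/2 = (7Σi² − 5Σi) / 2 over i = 1..25.
Σi = 325 and Σi² = 5525.
(7·5525 − 5·325) / 2 = 37050/2 = 18525.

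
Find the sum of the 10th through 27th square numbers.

Σ_{i=10}^{27} i² = 6930 − 285 = 6645.

6645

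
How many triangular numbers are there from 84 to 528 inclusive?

20

The n-th triangular number is n(n+1)/2.
Smallest index with value ≥ 84: n = 13 (giving 91).
Largest index with value ≤ 528: n = 32 (giving 528).
Indices 13 through 32: 20 terms.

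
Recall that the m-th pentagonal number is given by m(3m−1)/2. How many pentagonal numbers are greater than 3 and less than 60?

5

The n-th pentagonal number is n(3n−1)/2.
Smallest index with value > 3: n = 2 (giving 5).
Largest index with value < 60: n = 6 (giving 51).
Indices 2 through 6: 5 terms.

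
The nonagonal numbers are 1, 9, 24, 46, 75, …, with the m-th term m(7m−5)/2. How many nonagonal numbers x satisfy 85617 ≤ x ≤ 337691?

154

The n-th nonagonal number is n(7n−5)/2.
Smallest index with value ≥ 85617: n = 157 (giving 85879).
Largest index with value ≤ 337691: n = 310 (giving 335575).
Indices 157 through 310: 154 terms.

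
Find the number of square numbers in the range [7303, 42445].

The n-th square number is n².
Smallest index with value ≥ 7303: n = 86 (giving 7396).
Largest index with value ≤ 42445: n = 206 (giving 42436).
Indices 86 through 206: 121 terms.

121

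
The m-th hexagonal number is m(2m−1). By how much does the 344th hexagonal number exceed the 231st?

129837

344·(2·344 − 1) = 236328 and 231·(2·231 − 1) = 106491.
Difference: 236328 − 106491 = 129837.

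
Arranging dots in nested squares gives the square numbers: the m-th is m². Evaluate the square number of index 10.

The 10th square number is n² with n = 10.
10² = 100.

100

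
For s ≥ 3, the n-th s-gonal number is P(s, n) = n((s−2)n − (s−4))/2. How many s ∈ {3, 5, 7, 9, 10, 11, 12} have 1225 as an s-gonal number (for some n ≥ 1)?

s = 3: P(3, 49) = 1225. ✓
s = 5: P(5, 28) = 1162 and P(5, 29) = 1247; 1225 is not s-gonal.
s = 7: P(7, 22) = 1177 and P(7, 23) = 1288; 1225 is not s-gonal.
s = 9: P(9, 19) = 1216 and P(9, 20) = 1350; 1225 is not s-gonal.
s = 10: P(10, 17) = 1105 and P(10, 18) = 1242; 1225 is not s-gonal.
s = 11: P(11, 16) = 1096 and P(11, 17) = 1241; 1225 is not s-gonal.
s = 12: P(12, 16) = 1216 and P(12, 17) = 1377; 1225 is not s-gonal.
Hits: s ∈ {3} → 1.

1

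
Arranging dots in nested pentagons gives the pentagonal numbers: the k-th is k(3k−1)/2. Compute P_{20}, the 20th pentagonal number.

The 20th pentagonal number is n(3n−1)/2 with n = 20.
20·(3·20 − 1)/2 = 20·59/2 = 590.

590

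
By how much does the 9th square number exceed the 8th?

n² − (n−1)² = 2n − 1, so 9² − 8² = 2·9 − 1 = 17.

17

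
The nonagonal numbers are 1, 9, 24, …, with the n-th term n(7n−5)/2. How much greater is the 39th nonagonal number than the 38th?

267

Consecutive nonagonal numbers differ by 7n − 6: here 7·39 − 6 = 267.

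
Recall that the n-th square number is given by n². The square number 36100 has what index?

190

We need n² = 36100, so n = √36100 = 190.
Check: 190² = 36100. ✓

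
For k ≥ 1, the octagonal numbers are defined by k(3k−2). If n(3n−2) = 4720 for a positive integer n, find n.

40

Set n(3n−2) = 4720, giving 3n² − 2n − 4720 = 0.
The discriminant is 4 + 12·4720 = 56644, and √56644 = 238.
So n = (2 + 238) / 6 = 240/6 = 40.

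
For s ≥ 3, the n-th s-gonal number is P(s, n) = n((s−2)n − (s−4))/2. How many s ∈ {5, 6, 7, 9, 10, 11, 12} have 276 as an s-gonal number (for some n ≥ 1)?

s = 5: P(5, 13) = 247 and P(5, 14) = 287; 276 is not s-gonal.
s = 6: P(6, 12) = 276. ✓
s = 7: P(7, 10) = 235 and P(7, 11) = 286; 276 is not s-gonal.
s = 9: P(9, 9) = 261 and P(9, 10) = 325; 276 is not s-gonal.
s = 10: P(10, 8) = 232 and P(10, 9) = 297; 276 is not s-gonal.
s = 11: P(11, 8) = 260 and P(11, 9) = 333; 276 is not s-gonal.
s = 12: P(12, 7) = 217 and P(12, 8) = 288; 276 is not s-gonal.
Hits: s ∈ {6} → 1.

1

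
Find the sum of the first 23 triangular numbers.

2300

Σ i(i+1)/2 = (Σi² + Σi) / 2 over i = 1..23.
Σi = 276 and Σi² = 4324.
(1·4324 + 1·276) / 2 = 4600/2 = 2300.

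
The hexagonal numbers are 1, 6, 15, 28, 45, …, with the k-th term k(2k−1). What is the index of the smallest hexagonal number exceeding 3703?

44

Solve n(2n−1) > 3703 for integer n.
The largest n with value ≤ 3703 is 43 (since 3655 ≤ 3703 < 3828), so the first above is n = 44, value 3828.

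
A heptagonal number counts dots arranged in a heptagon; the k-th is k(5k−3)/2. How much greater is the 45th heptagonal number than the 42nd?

648

45·(5·45 − 3)/2 = 4995 and 42·(5·42 − 3)/2 = 4347.
Difference: 4995 − 4347 = 648.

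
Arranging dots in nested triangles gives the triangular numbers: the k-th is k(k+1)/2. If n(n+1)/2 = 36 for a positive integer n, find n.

Set n(n+1)/2 = 36, giving n² + n − 72 = 0.
So n = (-1 + 17) / 2 = 16/2 = 8.

8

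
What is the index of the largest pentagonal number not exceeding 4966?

57

Solve n(3n−1)/2 ≤ 4966 for integer n.
n = 57 gives 4845 ≤ 4966, while n = 58 gives 5017 > 4966; so the answer is index 57.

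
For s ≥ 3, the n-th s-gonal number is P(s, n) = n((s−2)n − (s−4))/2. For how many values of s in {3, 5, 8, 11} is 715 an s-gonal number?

2

s = 3: P(3, 37) = 703 and P(3, 38) = 741; 715 is not s-gonal.
s = 5: P(5, 22) = 715. ✓
s = 8: P(8, 15) = 645 and P(8, 16) = 736; 715 is not s-gonal.
s = 11: P(11, 13) = 715. ✓
Hits: s ∈ {5, 11} → 2.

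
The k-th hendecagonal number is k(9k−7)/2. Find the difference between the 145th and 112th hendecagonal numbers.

145·(9·145 − 7)/2 = 94105 and 112·(9·112 − 7)/2 = 56056.
Difference: 94105 − 56056 = 38049.

38049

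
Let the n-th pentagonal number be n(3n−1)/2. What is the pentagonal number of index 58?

5017

58·(3·58 − 1)/2 = 58·173/2 = 5017.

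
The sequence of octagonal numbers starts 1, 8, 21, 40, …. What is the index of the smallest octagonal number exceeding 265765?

298

Solve n(3n−2) > 265765 for integer n.
The largest n with value ≤ 265765 is 297 (since 264033 ≤ 265765 < 265816), so the first above is n = 298, value 265816.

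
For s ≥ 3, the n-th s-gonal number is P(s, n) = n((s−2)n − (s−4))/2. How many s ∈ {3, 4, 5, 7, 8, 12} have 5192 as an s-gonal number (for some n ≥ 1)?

s = 3: P(3, 101) = 5151 and P(3, 102) = 5253; 5192 is not s-gonal.
s = 4: P(4, 72) = 5184 and P(4, 73) = 5329; 5192 is not s-gonal.
s = 5: P(5, 59) = 5192. ✓
s = 7: P(7, 45) = 4995 and P(7, 46) = 5221; 5192 is not s-gonal.
s = 8: P(8, 41) = 4961 and P(8, 42) = 5208; 5192 is not s-gonal.
s = 12: P(12, 32) = 4992 and P(12, 33) = 5313; 5192 is not s-gonal.
Hits: s ∈ {5} → 1.

1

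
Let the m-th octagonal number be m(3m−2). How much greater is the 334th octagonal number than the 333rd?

1999

Consecutive octagonal numbers differ by 6n − 5: here 6·334 − 5 = 1999.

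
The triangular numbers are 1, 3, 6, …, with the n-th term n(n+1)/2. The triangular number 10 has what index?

Set n(n+1)/2 = 10, giving n² + n − 20 = 0.
The discriminant is 1 + 8·10 = 81, and √81 = 9.
So n = (-1 + 9) / 2 = 8/2 = 4.
Check: 4·5/2 = 10. ✓

4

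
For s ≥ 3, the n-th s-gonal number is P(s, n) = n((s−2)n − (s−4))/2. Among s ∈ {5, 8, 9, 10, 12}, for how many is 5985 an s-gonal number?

s = 5: P(5, 63) = 5922 and P(5, 64) = 6112; 5985 is not s-gonal.
s = 8: P(8, 45) = 5985. ✓
s = 9: P(9, 41) = 5781 and P(9, 42) = 6069; 5985 is not s-gonal.
s = 10: P(10, 39) = 5967 and P(10, 40) = 6280; 5985 is not s-gonal.
s = 12: P(12, 35) = 5985. ✓
Hits: s ∈ {8, 12} → 2.

2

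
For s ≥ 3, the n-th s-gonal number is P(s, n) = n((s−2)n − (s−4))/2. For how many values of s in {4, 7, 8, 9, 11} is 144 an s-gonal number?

1

s = 4: P(4, 12) = 144. ✓
s = 7: P(7, 7) = 112 and P(7, 8) = 148; 144 is not s-gonal.
s = 8: P(8, 7) = 133 and P(8, 8) = 176; 144 is not s-gonal.
s = 9: P(9, 6) = 111 and P(9, 7) = 154; 144 is not s-gonal.
s = 11: P(11, 6) = 141 and P(11, 7) = 196; 144 is not s-gonal.
Hits: s ∈ {4} → 1.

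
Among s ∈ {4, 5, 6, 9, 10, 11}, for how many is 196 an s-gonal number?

s = 4: P(4, 14) = 196. ✓
s = 5: P(5, 11) = 176 and P(5, 12) = 210; 196 is not s-gonal.
s = 6: P(6, 10) = 190 and P(6, 11) = 231; 196 is not s-gonal.
s = 9: P(9, 7) = 154 and P(9, 8) = 204; 196 is not s-gonal.
s = 10: P(10, 7) = 175 and P(10, 8) = 232; 196 is not s-gonal.
s = 11: P(11, 7) = 196. ✓
Hits: s ∈ {4, 11} → 2.

2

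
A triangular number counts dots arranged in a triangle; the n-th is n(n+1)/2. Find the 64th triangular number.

The 64th triangular number is n(n+1)/2 with n = 64.
64·65/2 = 4160/2 = 2080.

2080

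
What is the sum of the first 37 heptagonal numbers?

Σ i(5i−3)/2 = (5Σi² − 3Σi) / 2 over i = 1..37.
Σi = 703 and Σi² = 17575.
(5·17575 − 3·703) / 2 = 85766/2 = 42883.

42883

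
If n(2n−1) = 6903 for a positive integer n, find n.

Set n(2n−1) = 6903, giving 2n² − n − 6903 = 0.
The discriminant is 1 + 8·6903 = 55225, and √55225 = 235.
So n = (1 + 235) / 4 = 236/4 = 59.
Check: 59·(2·59 − 1) = 6903. ✓

59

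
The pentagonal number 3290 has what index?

47

Set n(3n−1)/2 = 3290, giving 3n² − n − 6580 = 0.
The discriminant is 1 + 24·3290 = 78961, and √78961 = 281.
So n = (1 + 281) / 6 = 282/6 = 47.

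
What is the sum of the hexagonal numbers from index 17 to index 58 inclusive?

128891

Σ i(2i−1) = 2Σi² − Σi over i = 17..58.
Σi = 1711 − 136 = 1575 and Σi² = 66729 − 1496 = 65233.
2·65233 − 1·1575 = 128891.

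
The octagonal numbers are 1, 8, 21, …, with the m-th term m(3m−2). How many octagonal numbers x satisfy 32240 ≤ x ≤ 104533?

84

The n-th octagonal number is n(3n−2).
Smallest index with value ≥ 32240: n = 104 (giving 32240).
Largest index with value ≤ 104533: n = 187 (giving 104533).
Indices 104 through 187: 84 terms.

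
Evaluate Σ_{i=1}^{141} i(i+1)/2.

Σ i(i+1)/2 = (Σi² + Σi) / 2 over i = 1..141.
Σi = 10011 and Σi² = 944371.
(1·944371 + 1·10011) / 2 = 954382/2 = 477191.

477191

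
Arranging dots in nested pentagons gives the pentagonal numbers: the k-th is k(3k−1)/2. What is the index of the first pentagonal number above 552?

Solve n(3n−1)/2 > 552 for integer n.
The largest n with value ≤ 552 is 19 (since 532 ≤ 552 < 590), so the first above is n = 20, value 590.

20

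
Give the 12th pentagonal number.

210

The 12th pentagonal number is n(3n−1)/2 with n = 12.
12·(3·12 − 1)/2 = 12·35/2 = 210.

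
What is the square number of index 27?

The 27th square number is n² with n = 27.
27² = 729.

729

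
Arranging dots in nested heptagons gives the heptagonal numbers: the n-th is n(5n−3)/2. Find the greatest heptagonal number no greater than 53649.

Solve n(5n−3)/2 ≤ 53649 for integer n.
n = 146 gives 53071 ≤ 53649, while n = 147 gives 53802 > 53649; so the answer is 53071.

53071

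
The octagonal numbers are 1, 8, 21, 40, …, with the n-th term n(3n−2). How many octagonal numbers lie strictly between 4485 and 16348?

35

The n-th octagonal number is n(3n−2).
Smallest index with value > 4485: n = 40 (giving 4720).
Largest index with value < 16348: n = 74 (giving 16280).
Indices 40 through 74: 35 terms.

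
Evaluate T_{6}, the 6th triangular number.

21

The 6th triangular number is n(n+1)/2 with n = 6.
6·7/2 = 42/2 = 21.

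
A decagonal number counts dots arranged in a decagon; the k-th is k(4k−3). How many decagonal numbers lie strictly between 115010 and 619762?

The n-th decagonal number is n(4n−3).
Smallest index with value > 115010: n = 170 (giving 115090).
Largest index with value < 619762: n = 393 (giving 616617).
Indices 170 through 393: 224 terms.

224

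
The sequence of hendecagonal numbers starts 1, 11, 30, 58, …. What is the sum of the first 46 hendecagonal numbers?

147016

Σ i(9i−7)/2 = (9Σi² − 7Σi) / 2 over i = 1..46.
Σi = 1081 and Σi² = 33511.
(9·33511 − 7·1081) / 2 = 294032/2 = 147016.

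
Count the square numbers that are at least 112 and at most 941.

20

The n-th square number is n².
Smallest index with value ≥ 112: n = 11 (giving 121).
Largest index with value ≤ 941: n = 30 (giving 900).
Indices 11 through 30: 20 terms.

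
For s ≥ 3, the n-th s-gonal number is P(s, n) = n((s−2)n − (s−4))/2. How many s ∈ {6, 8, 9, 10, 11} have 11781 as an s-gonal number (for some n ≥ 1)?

2

s = 6: P(6, 77) = 11781. ✓
s = 8: P(8, 63) = 11781. ✓
s = 9: P(9, 58) = 11629 and P(9, 59) = 12036; 11781 is not s-gonal.
s = 10: P(10, 54) = 11502 and P(10, 55) = 11935; 11781 is not s-gonal.
s = 11: P(11, 51) = 11526 and P(11, 52) = 11986; 11781 is not s-gonal.
Hits: s ∈ {6, 8} → 2.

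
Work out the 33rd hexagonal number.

The 33rd hexagonal number is n(2n−1) with n = 33.
33·(2·33 − 1) = 33·65 = 2145.

2145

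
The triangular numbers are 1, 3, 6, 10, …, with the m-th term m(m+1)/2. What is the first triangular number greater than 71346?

Solve n(n+1)/2 > 71346 for integer n.
The largest n with value ≤ 71346 is 377 (since 71253 ≤ 71346 < 71631), so the first above is n = 378, value 71631.

71631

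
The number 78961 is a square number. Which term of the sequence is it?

We need n² = 78961, so n = √78961 = 281.

281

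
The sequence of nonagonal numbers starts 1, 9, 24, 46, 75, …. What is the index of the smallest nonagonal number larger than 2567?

Solve n(7n−5)/2 > 2567 for integer n.
The largest n with value ≤ 2567 is 27 (since 2484 ≤ 2567 < 2674), so the first above is n = 28, value 2674.

28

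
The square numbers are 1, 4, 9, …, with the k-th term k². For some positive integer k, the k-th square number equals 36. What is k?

6

We need n² = 36, so n = √36 = 6.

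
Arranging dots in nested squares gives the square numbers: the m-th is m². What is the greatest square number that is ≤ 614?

576

Solve n² ≤ 614 for integer n.
n = 24 gives 576 ≤ 614, while n = 25 gives 625 > 614; so the answer is 576.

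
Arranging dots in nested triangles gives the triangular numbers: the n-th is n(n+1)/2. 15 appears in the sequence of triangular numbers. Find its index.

Set n(n+1)/2 = 15, giving n² + n − 30 = 0.
The discriminant is 1 + 8·15 = 121, and √121 = 11.
So n = (-1 + 11) / 2 = 10/2 = 5.

5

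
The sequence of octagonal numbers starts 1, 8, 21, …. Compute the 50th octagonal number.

The 50th octagonal number is n(3n−2) with n = 50.
50·(3·50 − 2) = 50·148 = 7400.

7400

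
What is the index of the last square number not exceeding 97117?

311

Solve n² ≤ 97117 for integer n.
n = 311 gives 96721 ≤ 97117, while n = 312 gives 97344 > 97117; so the answer is index 311.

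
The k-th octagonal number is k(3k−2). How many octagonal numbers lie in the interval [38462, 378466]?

The n-th octagonal number is n(3n−2).
Smallest index with value ≥ 38462: n = 114 (giving 38760).
Largest index with value ≤ 378466: n = 355 (giving 377365).
Indices 114 through 355: 242 terms.

242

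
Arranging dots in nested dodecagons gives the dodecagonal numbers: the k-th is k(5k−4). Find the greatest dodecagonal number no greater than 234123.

232416

Solve n(5n−4) ≤ 234123 for integer n.
n = 216 gives 232416 ≤ 234123, while n = 217 gives 234577 > 234123; so the answer is 232416.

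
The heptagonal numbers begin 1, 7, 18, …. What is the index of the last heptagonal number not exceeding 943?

19

Solve n(5n−3)/2 ≤ 943 for integer n.
n = 19 gives 874 ≤ 943, while n = 20 gives 970 > 943; so the answer is index 19.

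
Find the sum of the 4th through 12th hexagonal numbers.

Σ i(2i−1) = 2Σi² − Σi over i = 4..12.
Σi = 78 − 6 = 72 and Σi² = 650 − 14 = 636.
2·636 − 1·72 = 1200.

1200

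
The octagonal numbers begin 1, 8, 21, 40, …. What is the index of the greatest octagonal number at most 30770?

Solve n(3n−2) ≤ 30770 for integer n.
n = 101 gives 30401 ≤ 30770, while n = 102 gives 31008 > 30770; so the answer is index 101.

101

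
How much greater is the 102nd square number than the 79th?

4163

102² = 10404 and 79² = 6241.
Difference: 10404 − 6241 = 4163.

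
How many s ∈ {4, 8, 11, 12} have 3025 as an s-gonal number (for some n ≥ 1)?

2

s = 4: P(4, 55) = 3025. ✓
s = 8: P(8, 32) = 3008 and P(8, 33) = 3201; 3025 is not s-gonal.
s = 11: P(11, 26) = 2951 and P(11, 27) = 3186; 3025 is not s-gonal.
s = 12: P(12, 25) = 3025. ✓
Hits: s ∈ {4, 12} → 2.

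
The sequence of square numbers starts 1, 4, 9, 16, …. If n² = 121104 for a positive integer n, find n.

348

We need n² = 121104, so n = √121104 = 348.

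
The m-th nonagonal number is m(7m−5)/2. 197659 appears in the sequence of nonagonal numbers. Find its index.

Set n(7n−5)/2 = 197659, giving 7n² − 5n − 395318 = 0.
So n = (5 + 3327) / 14 = 3332/14 = 238.

238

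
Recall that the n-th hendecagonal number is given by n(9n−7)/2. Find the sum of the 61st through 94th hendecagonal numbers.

924460

Σ i(9i−7)/2 = (9Σi² − 7Σi) / 2 over i = 61..94.
Σi = 4465 − 1830 = 2635 and Σi² = 281295 − 73810 = 207485.
(9·207485 − 7·2635) / 2 = 1848920/2 = 924460.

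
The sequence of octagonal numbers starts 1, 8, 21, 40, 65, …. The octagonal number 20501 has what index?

83

Set n(3n−2) = 20501, giving 3n² − 2n − 20501 = 0.
The discriminant is 4 + 12·20501 = 246016, and √246016 = 496.
So n = (2 + 496) / 6 = 498/6 = 83.
Check: 83·(3·83 − 2) = 20501. ✓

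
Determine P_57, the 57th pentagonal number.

The 57th pentagonal number is n(3n−1)/2 with n = 57.
57·(3·57 − 1)/2 = 57·170/2 = 57·85 = 4845.

4845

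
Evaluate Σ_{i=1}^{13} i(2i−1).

1547

Σ i(2i−1) = 2Σi² − Σi over i = 1..13.
Σi = 91 and Σi² = 819.
2·819 − 1·91 = 1547.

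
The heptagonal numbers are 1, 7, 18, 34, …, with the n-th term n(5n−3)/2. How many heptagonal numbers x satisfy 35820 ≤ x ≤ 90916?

The n-th heptagonal number is n(5n−3)/2.
Smallest index with value ≥ 35820: n = 120 (giving 35820).
Largest index with value ≤ 90916: n = 191 (giving 90916).
Indices 120 through 191: 72 terms.

72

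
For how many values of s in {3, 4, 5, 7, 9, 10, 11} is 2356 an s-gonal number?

1

s = 3: P(3, 68) = 2346 and P(3, 69) = 2415; 2356 is not s-gonal.
s = 4: P(4, 48) = 2304 and P(4, 49) = 2401; 2356 is not s-gonal.
s = 5: P(5, 39) = 2262 and P(5, 40) = 2380; 2356 is not s-gonal.
s = 7: P(7, 31) = 2356. ✓
s = 9: P(9, 26) = 2301 and P(9, 27) = 2484; 2356 is not s-gonal.
s = 10: P(10, 24) = 2232 and P(10, 25) = 2425; 2356 is not s-gonal.
s = 11: P(11, 23) = 2300 and P(11, 24) = 2508; 2356 is not s-gonal.
Hits: s ∈ {7} → 1.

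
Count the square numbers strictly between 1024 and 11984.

77

The n-th square number is n².
Smallest index with value > 1024: n = 33 (giving 1089).
Largest index with value < 11984: n = 109 (giving 11881).
Indices 33 through 109: 77 terms.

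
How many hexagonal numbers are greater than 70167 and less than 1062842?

542

The n-th hexagonal number is n(2n−1).
Smallest index with value > 70167: n = 188 (giving 70500).
Largest index with value < 1062842: n = 729 (giving 1062153).
Indices 188 through 729: 542 terms.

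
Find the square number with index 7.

49

The 7th square number is n² with n = 7.
7² = 49.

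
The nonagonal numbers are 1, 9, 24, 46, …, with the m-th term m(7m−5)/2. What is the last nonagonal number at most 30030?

29394

Solve n(7n−5)/2 ≤ 30030 for integer n.
n = 92 gives 29394 ≤ 30030, while n = 93 gives 30039 > 30030; so the answer is 29394.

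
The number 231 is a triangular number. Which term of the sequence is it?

21

Set n(n+1)/2 = 231, giving n² + n − 462 = 0.
The discriminant is 1 + 8·231 = 1849, and √1849 = 43.
So n = (-1 + 43) / 2 = 42/2 = 21.
Check: 21·22/2 = 231. ✓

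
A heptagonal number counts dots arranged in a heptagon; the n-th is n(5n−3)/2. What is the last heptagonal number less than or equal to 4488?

4347

Solve n(5n−3)/2 ≤ 4488 for integer n.
n = 42 gives 4347 ≤ 4488, while n = 43 gives 4558 > 4488; so the answer is 4347.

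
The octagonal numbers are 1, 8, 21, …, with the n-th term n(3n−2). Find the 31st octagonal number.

2821

The 31st octagonal number is n(3n−2) with n = 31.
31·(3·31 − 2) = 31·91 = 2821.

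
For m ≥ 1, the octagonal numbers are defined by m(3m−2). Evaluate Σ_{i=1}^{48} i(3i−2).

Σ i(3i−2) = 3Σi² − 2Σi over i = 1..48.
Σi = 1176 and Σi² = 38024.
3·38024 − 2·1176 = 111720.

111720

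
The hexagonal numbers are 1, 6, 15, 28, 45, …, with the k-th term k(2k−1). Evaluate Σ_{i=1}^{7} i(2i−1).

Σ i(2i−1) = 2Σi² − Σi over i = 1..7.
Σi = 28 and Σi² = 140.
2·140 − 1·28 = 252.

252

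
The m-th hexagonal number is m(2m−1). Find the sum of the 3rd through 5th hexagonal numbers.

Σ i(2i−1) = 2Σi² − Σi over i = 3..5.
Σi = 15 − 3 = 12 and Σi² = 55 − 5 = 50.
2·50 − 1·12 = 88.

88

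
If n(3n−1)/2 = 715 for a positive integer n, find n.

Set n(3n−1)/2 = 715, giving 3n² − n − 1430 = 0.
The discriminant is 1 + 24·715 = 17161, and √17161 = 131.
So n = (1 + 131) / 6 = 132/6 = 22.

22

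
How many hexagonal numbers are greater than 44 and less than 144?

4

The n-th hexagonal number is n(2n−1).
Smallest index with value > 44: n = 5 (giving 45).
Largest index with value < 144: n = 8 (giving 120).
Indices 5 through 8: 4 terms.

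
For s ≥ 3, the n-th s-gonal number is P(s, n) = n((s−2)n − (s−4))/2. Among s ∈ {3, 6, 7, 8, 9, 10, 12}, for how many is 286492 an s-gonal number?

s = 3: P(3, 756) = 286146 and P(3, 757) = 286903; 286492 is not s-gonal.
s = 6: P(6, 378) = 285390 and P(6, 379) = 286903; 286492 is not s-gonal.
s = 7: P(7, 338) = 285103 and P(7, 339) = 286794; 286492 is not s-gonal.
s = 8: P(8, 309) = 285825 and P(8, 310) = 287680; 286492 is not s-gonal.
s = 9: P(9, 286) = 285571 and P(9, 287) = 287574; 286492 is not s-gonal.
s = 10: P(10, 268) = 286492. ✓
s = 12: P(12, 239) = 284649 and P(12, 240) = 287040; 286492 is not s-gonal.
Hits: s ∈ {10} → 1.

1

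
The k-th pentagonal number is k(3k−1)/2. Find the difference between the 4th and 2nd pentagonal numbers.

17

4·(3·4 − 1)/2 = 22 and 2·(3·2 − 1)/2 = 5.
Difference: 22 − 5 = 17.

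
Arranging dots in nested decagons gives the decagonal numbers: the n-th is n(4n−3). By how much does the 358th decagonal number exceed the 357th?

2857

Consecutive decagonal numbers differ by 8n − 7: here 8·358 − 7 = 2857.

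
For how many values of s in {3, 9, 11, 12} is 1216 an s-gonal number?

s = 3: P(3, 48) = 1176 and P(3, 49) = 1225; 1216 is not s-gonal.
s = 9: P(9, 19) = 1216. ✓
s = 11: P(11, 16) = 1096 and P(11, 17) = 1241; 1216 is not s-gonal.
s = 12: P(12, 16) = 1216. ✓
Hits: s ∈ {9, 12} → 2.

2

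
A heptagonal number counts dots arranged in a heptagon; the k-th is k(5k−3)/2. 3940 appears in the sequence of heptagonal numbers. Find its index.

40

Set n(5n−3)/2 = 3940, giving 5n² − 3n − 7880 = 0.
So n = (3 + 397) / 10 = 400/10 = 40.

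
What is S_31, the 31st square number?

The 31st square number is n² with n = 31.
31² = 961.

961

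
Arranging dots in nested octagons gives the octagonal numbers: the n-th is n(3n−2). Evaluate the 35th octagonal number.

The 35th octagonal number is n(3n−2) with n = 35.
35·(3·35 − 2) = 35·103 = 3605.

3605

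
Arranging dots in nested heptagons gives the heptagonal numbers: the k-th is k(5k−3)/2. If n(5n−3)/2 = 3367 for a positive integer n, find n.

Set n(5n−3)/2 = 3367, giving 5n² − 3n − 6734 = 0.
The discriminant is 9 + 40·3367 = 134689, and √134689 = 367.
So n = (3 + 367) / 10 = 370/10 = 37.
Check: 37·(5·37 − 3)/2 = 3367. ✓

37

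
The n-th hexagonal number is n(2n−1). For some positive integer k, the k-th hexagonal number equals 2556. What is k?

Set n(2n−1) = 2556, giving 2n² − n − 2556 = 0.
The discriminant is 1 + 8·2556 = 20449, and √20449 = 143.
So n = (1 + 143) / 4 = 144/4 = 36.

36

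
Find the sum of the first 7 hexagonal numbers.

Σ i(2i−1) = 2Σi² − Σi over i = 1..7.
Σi = 28 and Σi² = 140.
2·140 − 1·28 = 252.

252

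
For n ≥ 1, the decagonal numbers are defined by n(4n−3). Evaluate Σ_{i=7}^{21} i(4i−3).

Σ i(4i−3) = 4Σi² − 3Σi over i = 7..21.
Σi = 231 − 21 = 210 and Σi² = 3311 − 91 = 3220.
4·3220 − 3·210 = 12250.

12250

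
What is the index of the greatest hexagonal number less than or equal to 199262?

Solve n(2n−1) ≤ 199262 for integer n.
n = 315 gives 198135 ≤ 199262, while n = 316 gives 199396 > 199262; so the answer is index 315.

315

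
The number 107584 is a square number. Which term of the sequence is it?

328

We need n² = 107584, so n = √107584 = 328.
Check: 328² = 107584. ✓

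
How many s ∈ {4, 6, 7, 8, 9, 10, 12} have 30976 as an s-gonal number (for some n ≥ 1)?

1

s = 4: P(4, 176) = 30976. ✓
s = 6: P(6, 124) = 30628 and P(6, 125) = 31125; 30976 is not s-gonal.
s = 7: P(7, 111) = 30636 and P(7, 112) = 31192; 30976 is not s-gonal.
s = 8: P(8, 101) = 30401 and P(8, 102) = 31008; 30976 is not s-gonal.
s = 9: P(9, 94) = 30691 and P(9, 95) = 31350; 30976 is not s-gonal.
s = 10: P(10, 88) = 30712 and P(10, 89) = 31417; 30976 is not s-gonal.
s = 12: P(12, 79) = 30889 and P(12, 80) = 31680; 30976 is not s-gonal.
Hits: s ∈ {4} → 1.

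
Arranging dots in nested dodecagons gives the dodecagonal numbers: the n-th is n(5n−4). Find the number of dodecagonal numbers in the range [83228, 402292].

The n-th dodecagonal number is n(5n−4).
Smallest index with value ≥ 83228: n = 130 (giving 83980).
Largest index with value ≤ 402292: n = 284 (giving 402144).
Indices 130 through 284: 155 terms.

155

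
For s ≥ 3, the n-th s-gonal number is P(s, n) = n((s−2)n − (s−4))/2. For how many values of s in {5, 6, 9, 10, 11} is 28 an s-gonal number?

1

s = 5: P(5, 4) = 22 and P(5, 5) = 35; 28 is not s-gonal.
s = 6: P(6, 4) = 28. ✓
s = 9: P(9, 3) = 24 and P(9, 4) = 46; 28 is not s-gonal.
s = 10: P(10, 3) = 27 and P(10, 4) = 52; 28 is not s-gonal.
s = 11: P(11, 2) = 11 and P(11, 3) = 30; 28 is not s-gonal.
Hits: s ∈ {6} → 1.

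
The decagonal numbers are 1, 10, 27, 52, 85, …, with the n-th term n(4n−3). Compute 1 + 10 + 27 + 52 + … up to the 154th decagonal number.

4881415

Σ i(4i−3) = 4Σi² − 3Σi over i = 1..154.
Σi = 11935 and Σi² = 1229305.
4·1229305 − 3·11935 = 4881415.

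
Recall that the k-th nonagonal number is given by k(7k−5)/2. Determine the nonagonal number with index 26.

2301

The 26th nonagonal number is n(7n−5)/2 with n = 26.
26·(7·26 − 5)/2 = 26·177/2 = 2301.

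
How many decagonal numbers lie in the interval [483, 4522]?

23

The n-th decagonal number is n(4n−3).
Smallest index with value ≥ 483: n = 12 (giving 540).
Largest index with value ≤ 4522: n = 34 (giving 4522).
Indices 12 through 34: 23 terms.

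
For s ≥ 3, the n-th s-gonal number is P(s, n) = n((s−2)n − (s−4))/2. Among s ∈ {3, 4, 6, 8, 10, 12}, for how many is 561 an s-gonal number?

3

s = 3: P(3, 33) = 561. ✓
s = 4: P(4, 23) = 529 and P(4, 24) = 576; 561 is not s-gonal.
s = 6: P(6, 17) = 561. ✓
s = 8: P(8, 14) = 560 and P(8, 15) = 645; 561 is not s-gonal.
s = 10: P(10, 12) = 540 and P(10, 13) = 637; 561 is not s-gonal.
s = 12: P(12, 11) = 561. ✓
Hits: s ∈ {3, 6, 12} → 3.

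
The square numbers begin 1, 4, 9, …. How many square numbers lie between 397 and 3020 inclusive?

The n-th square number is n².
Smallest index with value ≥ 397: n = 20 (giving 400).
Largest index with value ≤ 3020: n = 54 (giving 2916).
Indices 20 through 54: 35 terms.

35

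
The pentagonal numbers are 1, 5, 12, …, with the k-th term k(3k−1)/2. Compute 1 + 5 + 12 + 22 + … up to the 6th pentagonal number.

Σ i(3i−1)/2 = (3Σi² − Σi) / 2 over i = 1..6.
Σi = 21 and Σi² = 91.
(3·91 − 1·21) / 2 = 252/2 = 126.

126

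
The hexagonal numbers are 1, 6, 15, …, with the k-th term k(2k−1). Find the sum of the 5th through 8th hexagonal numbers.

Σ i(2i−1) = 2Σi² − Σi over i = 5..8.
Σi = 36 − 10 = 26 and Σi² = 204 − 30 = 174.
2·174 − 1·26 = 322.

322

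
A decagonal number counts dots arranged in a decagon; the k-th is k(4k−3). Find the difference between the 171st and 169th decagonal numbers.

2714

171·(4·171 − 3) = 116451 and 169·(4·169 − 3) = 113737.
Difference: 116451 − 113737 = 2714.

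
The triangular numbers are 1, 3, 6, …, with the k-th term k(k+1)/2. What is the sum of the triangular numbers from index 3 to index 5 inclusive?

31

Σ i(i+1)/2 = (Σi² + Σi) / 2 over i = 3..5.
Σi = 15 − 3 = 12 and Σi² = 55 − 5 = 50.
(1·50 + 1·12) / 2 = 62/2 = 31.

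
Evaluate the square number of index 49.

The 49th square number is n² with n = 49.
49² = 2401.

2401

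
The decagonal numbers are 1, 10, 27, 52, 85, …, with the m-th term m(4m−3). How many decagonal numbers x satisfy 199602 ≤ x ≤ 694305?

194

The n-th decagonal number is n(4n−3).
Smallest index with value ≥ 199602: n = 224 (giving 200032).
Largest index with value ≤ 694305: n = 417 (giving 694305).
Indices 224 through 417: 194 terms.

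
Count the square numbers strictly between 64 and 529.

14

The n-th square number is n².
Smallest index with value > 64: n = 9 (giving 81).
Largest index with value < 529: n = 22 (giving 484).
Indices 9 through 22: 14 terms.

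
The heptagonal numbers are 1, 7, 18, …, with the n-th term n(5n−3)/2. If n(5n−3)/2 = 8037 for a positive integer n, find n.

57

Set n(5n−3)/2 = 8037, giving 5n² − 3n − 16074 = 0.
The discriminant is 9 + 40·8037 = 321489, and √321489 = 567.
So n = (3 + 567) / 10 = 570/10 = 57.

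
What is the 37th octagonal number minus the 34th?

633

37·(3·37 − 2) = 4033 and 34·(3·34 − 2) = 3400.
Difference: 4033 − 3400 = 633.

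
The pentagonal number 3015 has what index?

Set n(3n−1)/2 = 3015, giving 3n² − n − 6030 = 0.
The discriminant is 1 + 24·3015 = 72361, and √72361 = 269.
So n = (1 + 269) / 6 = 270/6 = 45.
Check: 45·(3·45 − 1)/2 = 3015. ✓

45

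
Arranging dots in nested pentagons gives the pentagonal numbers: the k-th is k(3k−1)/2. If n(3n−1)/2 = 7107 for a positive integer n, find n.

69

Set n(3n−1)/2 = 7107, giving 3n² − n − 14214 = 0.
The discriminant is 1 + 24·7107 = 170569, and √170569 = 413.
So n = (1 + 413) / 6 = 414/6 = 69.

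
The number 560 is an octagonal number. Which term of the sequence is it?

14

Set n(3n−2) = 560, giving 3n² − 2n − 560 = 0.
The discriminant is 4 + 12·560 = 6724, and √6724 = 82.
So n = (2 + 82) / 6 = 84/6 = 14.
Check: 14·(3·14 − 2) = 560. ✓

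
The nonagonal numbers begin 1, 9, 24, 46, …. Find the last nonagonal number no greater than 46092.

Solve n(7n−5)/2 ≤ 46092 for integer n.
n = 115 gives 46000 ≤ 46092, while n = 116 gives 46806 > 46092; so the answer is 46000.

46000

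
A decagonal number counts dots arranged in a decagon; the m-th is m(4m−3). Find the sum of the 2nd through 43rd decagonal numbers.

106897

Σ i(4i−3) = 4Σi² − 3Σi over i = 2..43.
Σi = 946 − 1 = 945 and Σi² = 27434 − 1 = 27433.
4·27433 − 3·945 = 106897.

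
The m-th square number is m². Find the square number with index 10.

10² = 100.

100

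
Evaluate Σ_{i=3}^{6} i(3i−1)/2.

120

Σ i(3i−1)/2 = (3Σi² − Σi) / 2 over i = 3..6.
Σi = 21 − 3 = 18 and Σi² = 91 − 5 = 86.
(3·86 − 1·18) / 2 = 240/2 = 120.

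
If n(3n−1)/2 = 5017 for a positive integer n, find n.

Set n(3n−1)/2 = 5017, giving 3n² − n − 10034 = 0.
The discriminant is 1 + 24·5017 = 120409, and √120409 = 347.
So n = (1 + 347) / 6 = 348/6 = 58.

58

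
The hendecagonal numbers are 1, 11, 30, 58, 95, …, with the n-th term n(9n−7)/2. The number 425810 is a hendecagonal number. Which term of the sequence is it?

Set n(9n−7)/2 = 425810, giving 9n² − 7n − 851620 = 0.
The discriminant is 49 + 72·425810 = 30658369, and √30658369 = 5537.
So n = (7 + 5537) / 18 = 5544/18 = 308.
Check: 308·(9·308 − 7)/2 = 425810. ✓

308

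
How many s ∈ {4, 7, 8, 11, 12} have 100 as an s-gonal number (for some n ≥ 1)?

s = 4: P(4, 10) = 100. ✓
s = 7: P(7, 6) = 81 and P(7, 7) = 112; 100 is not s-gonal.
s = 8: P(8, 6) = 96 and P(8, 7) = 133; 100 is not s-gonal.
s = 11: P(11, 5) = 95 and P(11, 6) = 141; 100 is not s-gonal.
s = 12: P(12, 4) = 64 and P(12, 5) = 105; 100 is not s-gonal.
Hits: s ∈ {4} → 1.

1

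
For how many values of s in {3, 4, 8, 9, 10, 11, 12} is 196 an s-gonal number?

2

s = 3: P(3, 19) = 190 and P(3, 20) = 210; 196 is not s-gonal.
s = 4: P(4, 14) = 196. ✓
s = 8: P(8, 8) = 176 and P(8, 9) = 225; 196 is not s-gonal.
s = 9: P(9, 7) = 154 and P(9, 8) = 204; 196 is not s-gonal.
s = 10: P(10, 7) = 175 and P(10, 8) = 232; 196 is not s-gonal.
s = 11: P(11, 7) = 196. ✓
s = 12: P(12, 6) = 156 and P(12, 7) = 217; 196 is not s-gonal.
Hits: s ∈ {4, 11} → 2.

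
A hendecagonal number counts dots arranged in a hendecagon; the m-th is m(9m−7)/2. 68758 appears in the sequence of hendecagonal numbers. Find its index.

124

Set n(9n−7)/2 = 68758, giving 9n² − 7n − 137516 = 0.
The discriminant is 49 + 72·68758 = 4950625, and √4950625 = 2225.
So n = (7 + 2225) / 18 = 2232/18 = 124.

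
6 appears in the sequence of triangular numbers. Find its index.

Set n(n+1)/2 = 6, giving n² + n − 12 = 0.
The discriminant is 1 + 8·6 = 49, and √49 = 7.
So n = (-1 + 7) / 2 = 6/2 = 3.
Check: 3·4/2 = 6. ✓

3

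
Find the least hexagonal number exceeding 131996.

132870

Solve n(2n−1) > 131996 for integer n.
The largest n with value ≤ 131996 is 257 (since 131841 ≤ 131996 < 132870), so the first above is n = 258, value 132870.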